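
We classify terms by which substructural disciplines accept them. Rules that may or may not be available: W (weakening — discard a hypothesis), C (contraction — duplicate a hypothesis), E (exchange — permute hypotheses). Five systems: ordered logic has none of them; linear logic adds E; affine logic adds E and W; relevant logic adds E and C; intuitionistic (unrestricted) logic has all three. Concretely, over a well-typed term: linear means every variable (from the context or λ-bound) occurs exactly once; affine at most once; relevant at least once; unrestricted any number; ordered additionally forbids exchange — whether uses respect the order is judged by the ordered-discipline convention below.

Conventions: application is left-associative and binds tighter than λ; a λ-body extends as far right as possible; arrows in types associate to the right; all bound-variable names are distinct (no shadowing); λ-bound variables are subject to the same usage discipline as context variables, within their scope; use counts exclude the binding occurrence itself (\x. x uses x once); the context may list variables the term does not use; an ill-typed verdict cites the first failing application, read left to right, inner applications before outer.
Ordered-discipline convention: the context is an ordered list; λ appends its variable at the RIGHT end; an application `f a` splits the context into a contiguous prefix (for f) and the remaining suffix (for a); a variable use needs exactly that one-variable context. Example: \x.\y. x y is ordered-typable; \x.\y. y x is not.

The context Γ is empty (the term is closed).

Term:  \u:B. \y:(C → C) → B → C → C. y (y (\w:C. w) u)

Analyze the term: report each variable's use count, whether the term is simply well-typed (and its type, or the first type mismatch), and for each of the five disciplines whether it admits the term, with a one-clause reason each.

counts: u [bound]=1; y [bound]=2; w [bound]=1
use order (left to right): y, y, w, u
typing: well-typed at B → ((C → C) → B → C → C) → B → C → C
ordered: ✗, uses contraction: y ×2
linear: ✗, uses contraction: y ×2
affine: ✗, uses contraction: y ×2
relevant: ✓, every one of u, y, w appears
unrestricted: ✓, well-typed at B → ((C → C) → B → C → C) → B → C → C; no restrictions here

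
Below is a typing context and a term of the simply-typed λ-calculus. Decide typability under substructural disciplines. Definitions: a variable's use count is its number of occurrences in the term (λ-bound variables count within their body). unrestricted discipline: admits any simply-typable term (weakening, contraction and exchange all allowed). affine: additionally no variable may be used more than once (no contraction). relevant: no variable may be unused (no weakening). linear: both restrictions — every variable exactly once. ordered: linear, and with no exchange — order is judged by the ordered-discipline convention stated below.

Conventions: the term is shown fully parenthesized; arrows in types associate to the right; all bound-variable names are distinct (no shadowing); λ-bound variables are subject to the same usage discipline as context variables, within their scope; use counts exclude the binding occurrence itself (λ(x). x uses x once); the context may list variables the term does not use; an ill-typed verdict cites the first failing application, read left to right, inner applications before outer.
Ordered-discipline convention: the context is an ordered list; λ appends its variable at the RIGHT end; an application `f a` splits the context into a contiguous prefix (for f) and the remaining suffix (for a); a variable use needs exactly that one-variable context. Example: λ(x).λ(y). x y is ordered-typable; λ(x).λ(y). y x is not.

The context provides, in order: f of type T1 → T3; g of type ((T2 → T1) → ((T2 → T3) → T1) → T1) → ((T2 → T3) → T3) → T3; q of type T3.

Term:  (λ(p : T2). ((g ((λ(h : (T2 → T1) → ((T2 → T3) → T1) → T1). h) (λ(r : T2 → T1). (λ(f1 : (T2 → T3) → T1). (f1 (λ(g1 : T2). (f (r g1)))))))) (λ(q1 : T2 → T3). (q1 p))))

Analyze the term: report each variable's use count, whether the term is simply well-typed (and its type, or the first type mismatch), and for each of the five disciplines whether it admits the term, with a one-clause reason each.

usage: f=1; g=1; q=0; p [bound]=1; h [bound]=1; r [bound]=1; f1 [bound]=1; g1 [bound]=1; q1 [bound]=1
uses in reading order: g, h, f1, f, r, g1, q1, p
typing: the term checks, with type T2 → T3
ordered: ✗, unused: q — weakening required
linear: ✗, unused: q — weakening required
affine: ✓, none of f, g, q, p, h, r, f1, g1, q1 used more than once
relevant: ✗, unused: q — weakening required
unrestricted: ✓, well-typed at T2 → T3; no restrictions here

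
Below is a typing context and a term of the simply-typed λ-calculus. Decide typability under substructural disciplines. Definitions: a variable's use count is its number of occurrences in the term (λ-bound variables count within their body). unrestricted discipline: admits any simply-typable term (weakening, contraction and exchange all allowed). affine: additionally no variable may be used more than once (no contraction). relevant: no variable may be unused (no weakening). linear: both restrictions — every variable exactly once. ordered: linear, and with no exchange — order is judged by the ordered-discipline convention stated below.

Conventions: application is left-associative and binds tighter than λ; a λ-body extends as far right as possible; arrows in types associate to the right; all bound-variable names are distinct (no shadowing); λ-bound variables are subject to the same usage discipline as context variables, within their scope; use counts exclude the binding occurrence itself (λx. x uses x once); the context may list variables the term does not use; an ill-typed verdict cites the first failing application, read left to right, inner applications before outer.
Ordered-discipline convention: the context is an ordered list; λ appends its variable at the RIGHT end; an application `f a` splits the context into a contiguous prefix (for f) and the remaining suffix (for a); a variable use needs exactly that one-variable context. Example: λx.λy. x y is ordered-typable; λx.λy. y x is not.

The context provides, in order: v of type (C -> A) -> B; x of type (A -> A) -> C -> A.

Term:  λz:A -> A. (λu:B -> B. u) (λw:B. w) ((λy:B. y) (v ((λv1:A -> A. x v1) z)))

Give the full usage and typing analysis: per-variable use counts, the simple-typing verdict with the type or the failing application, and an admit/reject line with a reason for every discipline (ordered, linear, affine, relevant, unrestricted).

usage: v=1, x=1, z (bound)=1, u (bound)=1, w (bound)=1, y (bound)=1, v1 (bound)=1
uses in reading order: u, w, y, v, x, v1, z
typing: the term checks, with type (A -> A) -> B
ordered: ✓ — v, x, z, u, w, y, v1: once each, no exchange needed
linear: ✓ — v, x, z, u, w, y, v1: one use apiece
affine: ✓ — v, x, z, u, w, y, v1: no repeats, contraction unneeded
relevant: ✓ — none of v, x, z, u, w, y, v1 goes unused
unrestricted: ✓ — type-checks ((A -> A) -> B) and nothing is barred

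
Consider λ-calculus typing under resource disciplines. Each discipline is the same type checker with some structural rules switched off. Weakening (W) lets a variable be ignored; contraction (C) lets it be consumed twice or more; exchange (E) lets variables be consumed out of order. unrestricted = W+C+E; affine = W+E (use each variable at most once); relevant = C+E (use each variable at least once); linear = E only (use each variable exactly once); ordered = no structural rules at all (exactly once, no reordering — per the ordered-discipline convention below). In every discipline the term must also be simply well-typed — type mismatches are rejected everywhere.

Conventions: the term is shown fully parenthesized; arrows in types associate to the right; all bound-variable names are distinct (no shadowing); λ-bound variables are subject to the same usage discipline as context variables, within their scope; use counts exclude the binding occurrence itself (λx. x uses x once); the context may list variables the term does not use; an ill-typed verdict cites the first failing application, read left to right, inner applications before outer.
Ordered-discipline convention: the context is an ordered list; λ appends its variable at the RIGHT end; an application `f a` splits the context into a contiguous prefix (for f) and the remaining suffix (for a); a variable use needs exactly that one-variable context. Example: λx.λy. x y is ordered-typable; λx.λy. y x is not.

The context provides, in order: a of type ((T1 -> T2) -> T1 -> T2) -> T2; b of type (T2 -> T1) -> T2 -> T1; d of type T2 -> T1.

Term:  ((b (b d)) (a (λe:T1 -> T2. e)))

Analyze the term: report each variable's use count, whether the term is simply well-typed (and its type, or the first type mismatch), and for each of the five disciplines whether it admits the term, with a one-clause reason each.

counts: a ×1, b ×2, d ×1, e (bound) ×1
use order (left to right): b, b, d, a, e
typing: ✓ — T1
ordered: ✗, needs contraction — b ×2
linear: ✗, needs contraction — b ×2
affine: ✗, needs contraction — b ×2
relevant: ✓, every one of a, b, d, e appears
unrestricted: ✓, typability at T1 is all that's needed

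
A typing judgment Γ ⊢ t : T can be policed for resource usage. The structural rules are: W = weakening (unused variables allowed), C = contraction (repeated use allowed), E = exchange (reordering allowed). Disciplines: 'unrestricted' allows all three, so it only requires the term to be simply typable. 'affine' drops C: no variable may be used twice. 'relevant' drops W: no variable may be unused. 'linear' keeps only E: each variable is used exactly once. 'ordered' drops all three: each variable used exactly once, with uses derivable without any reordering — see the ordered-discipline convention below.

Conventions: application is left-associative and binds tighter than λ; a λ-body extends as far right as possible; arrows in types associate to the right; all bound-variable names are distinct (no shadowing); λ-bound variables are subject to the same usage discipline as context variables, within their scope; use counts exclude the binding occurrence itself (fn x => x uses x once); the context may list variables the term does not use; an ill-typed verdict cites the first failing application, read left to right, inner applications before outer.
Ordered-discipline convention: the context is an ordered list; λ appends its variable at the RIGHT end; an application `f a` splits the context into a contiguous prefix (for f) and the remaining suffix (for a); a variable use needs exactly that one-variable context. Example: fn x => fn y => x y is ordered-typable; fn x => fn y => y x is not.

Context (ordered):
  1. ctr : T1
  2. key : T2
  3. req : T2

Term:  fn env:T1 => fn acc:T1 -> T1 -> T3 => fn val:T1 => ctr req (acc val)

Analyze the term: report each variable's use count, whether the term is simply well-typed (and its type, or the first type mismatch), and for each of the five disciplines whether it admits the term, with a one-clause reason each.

use counts: ctr: 1×, key: 0×, req: 1×, env (λ-bound): 0×, acc (λ-bound): 1×, val (λ-bound): 1×
order of uses: ctr, req, acc, val
typing: ill-typed: can't apply a value of type T1
ordered: ✗, not simply typable
linear: ✗, fails simple typing
affine: ✗, a type mismatch blocks all five
relevant: ✗, the type mismatch rejects it
unrestricted: ✗, not simply typable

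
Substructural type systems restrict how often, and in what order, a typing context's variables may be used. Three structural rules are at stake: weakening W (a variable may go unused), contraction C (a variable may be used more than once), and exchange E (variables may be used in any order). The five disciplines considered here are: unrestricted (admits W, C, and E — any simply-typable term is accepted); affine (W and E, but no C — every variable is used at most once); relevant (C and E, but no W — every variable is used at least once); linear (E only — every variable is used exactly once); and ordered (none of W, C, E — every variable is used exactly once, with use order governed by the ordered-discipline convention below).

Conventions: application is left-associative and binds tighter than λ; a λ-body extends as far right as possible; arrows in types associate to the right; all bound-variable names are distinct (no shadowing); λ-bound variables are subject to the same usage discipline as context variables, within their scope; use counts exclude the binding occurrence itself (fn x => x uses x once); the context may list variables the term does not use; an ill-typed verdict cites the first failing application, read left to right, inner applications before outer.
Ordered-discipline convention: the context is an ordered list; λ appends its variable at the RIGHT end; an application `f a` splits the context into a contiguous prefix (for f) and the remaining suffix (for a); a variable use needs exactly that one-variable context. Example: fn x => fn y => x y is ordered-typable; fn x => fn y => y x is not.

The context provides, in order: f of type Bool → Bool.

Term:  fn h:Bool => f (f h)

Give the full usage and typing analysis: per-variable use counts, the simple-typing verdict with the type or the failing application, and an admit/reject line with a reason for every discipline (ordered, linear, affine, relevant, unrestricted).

use counts: f ×2, h [bound] ×1
use order (left to right): f, f, h
typing: well-typed at Bool → Bool
ordered: ✗ — needs contraction — f ×2
linear: ✗ — needs contraction — f ×2
affine: ✗ — needs contraction — f ×2
relevant: ✓ — f, h: all used, weakening unneeded
unrestricted: ✓ — well-typed at Bool → Bool; no restrictions here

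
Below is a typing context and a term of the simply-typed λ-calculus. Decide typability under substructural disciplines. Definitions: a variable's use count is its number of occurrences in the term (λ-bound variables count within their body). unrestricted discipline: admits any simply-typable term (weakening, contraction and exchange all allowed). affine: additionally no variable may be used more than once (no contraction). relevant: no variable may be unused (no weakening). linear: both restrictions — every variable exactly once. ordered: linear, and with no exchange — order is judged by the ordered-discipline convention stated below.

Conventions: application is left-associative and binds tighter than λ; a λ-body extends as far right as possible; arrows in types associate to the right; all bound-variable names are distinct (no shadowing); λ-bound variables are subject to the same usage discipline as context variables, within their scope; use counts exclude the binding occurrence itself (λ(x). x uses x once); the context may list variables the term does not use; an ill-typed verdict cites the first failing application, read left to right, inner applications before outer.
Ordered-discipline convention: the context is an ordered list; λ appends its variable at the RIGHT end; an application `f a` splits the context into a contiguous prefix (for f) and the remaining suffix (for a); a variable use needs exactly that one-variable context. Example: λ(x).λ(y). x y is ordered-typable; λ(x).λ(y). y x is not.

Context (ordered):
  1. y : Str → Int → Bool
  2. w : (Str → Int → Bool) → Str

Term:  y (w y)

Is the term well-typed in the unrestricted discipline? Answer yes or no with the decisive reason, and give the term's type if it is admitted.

yes — type-checks (Int → Bool) and nothing is barred; term : Int → Bool
use counts: y=2, w=1
left-to-right use order: y, w, y
typing: well-typed — term : Int → Bool
per-discipline verdicts: ordered ✗ · linear ✗ · affine ✗ · relevant ✓ · unrestricted ✓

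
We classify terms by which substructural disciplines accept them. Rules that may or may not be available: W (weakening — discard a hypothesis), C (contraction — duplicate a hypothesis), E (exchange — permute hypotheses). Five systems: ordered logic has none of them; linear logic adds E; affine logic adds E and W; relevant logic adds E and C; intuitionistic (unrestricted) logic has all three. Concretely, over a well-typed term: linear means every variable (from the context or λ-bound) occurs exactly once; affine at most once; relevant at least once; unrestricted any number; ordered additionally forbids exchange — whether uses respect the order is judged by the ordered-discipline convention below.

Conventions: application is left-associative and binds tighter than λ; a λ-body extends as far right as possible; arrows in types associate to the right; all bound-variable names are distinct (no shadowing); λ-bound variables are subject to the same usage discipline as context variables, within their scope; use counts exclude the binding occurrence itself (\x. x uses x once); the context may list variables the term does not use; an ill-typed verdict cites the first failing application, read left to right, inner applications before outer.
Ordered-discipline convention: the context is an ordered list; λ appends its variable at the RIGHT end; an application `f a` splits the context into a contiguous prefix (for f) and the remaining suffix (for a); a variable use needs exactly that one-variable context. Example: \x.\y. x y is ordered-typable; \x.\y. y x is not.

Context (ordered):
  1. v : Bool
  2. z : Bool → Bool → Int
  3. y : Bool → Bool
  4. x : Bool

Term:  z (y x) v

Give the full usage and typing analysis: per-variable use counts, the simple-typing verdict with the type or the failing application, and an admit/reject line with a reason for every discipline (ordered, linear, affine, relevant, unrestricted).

use counts: v ×1, z ×1, y ×1, x ×1
order of uses: z, y, x, v
typing: the term checks, with type Int
ordered: ✗, no ordered split (uses run z, y, x, v)
linear: ✓, exactly-once usage across v, z, y, x
affine: ✓, at most one use each (v, z, y, x)
relevant: ✓, at least one use each (v, z, y, x)
unrestricted: ✓, typability at Int is all that's needed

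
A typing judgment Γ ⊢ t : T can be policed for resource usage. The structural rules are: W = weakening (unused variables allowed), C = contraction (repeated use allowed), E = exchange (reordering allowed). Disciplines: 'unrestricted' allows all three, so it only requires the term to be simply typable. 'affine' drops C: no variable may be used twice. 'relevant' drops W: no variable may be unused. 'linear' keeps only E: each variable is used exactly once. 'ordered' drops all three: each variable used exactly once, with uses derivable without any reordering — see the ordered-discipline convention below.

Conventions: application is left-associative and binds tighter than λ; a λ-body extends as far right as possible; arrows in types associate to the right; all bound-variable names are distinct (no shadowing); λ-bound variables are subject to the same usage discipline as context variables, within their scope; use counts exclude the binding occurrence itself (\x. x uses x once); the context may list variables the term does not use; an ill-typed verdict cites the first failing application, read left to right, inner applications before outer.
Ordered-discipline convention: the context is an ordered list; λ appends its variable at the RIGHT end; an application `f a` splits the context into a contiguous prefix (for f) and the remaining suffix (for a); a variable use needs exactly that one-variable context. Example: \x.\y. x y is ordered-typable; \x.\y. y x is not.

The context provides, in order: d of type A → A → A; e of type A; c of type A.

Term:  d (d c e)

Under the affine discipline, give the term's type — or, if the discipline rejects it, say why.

not well-typed under affine — uses contraction: d ×2
counts: d: 2; e: 1; c: 1
use order (left to right): d, d, c, e
typing: ✓ — A → A
summary: ordered ✗ · linear ✗ · affine ✗ · relevant ✓ · unrestricted ✓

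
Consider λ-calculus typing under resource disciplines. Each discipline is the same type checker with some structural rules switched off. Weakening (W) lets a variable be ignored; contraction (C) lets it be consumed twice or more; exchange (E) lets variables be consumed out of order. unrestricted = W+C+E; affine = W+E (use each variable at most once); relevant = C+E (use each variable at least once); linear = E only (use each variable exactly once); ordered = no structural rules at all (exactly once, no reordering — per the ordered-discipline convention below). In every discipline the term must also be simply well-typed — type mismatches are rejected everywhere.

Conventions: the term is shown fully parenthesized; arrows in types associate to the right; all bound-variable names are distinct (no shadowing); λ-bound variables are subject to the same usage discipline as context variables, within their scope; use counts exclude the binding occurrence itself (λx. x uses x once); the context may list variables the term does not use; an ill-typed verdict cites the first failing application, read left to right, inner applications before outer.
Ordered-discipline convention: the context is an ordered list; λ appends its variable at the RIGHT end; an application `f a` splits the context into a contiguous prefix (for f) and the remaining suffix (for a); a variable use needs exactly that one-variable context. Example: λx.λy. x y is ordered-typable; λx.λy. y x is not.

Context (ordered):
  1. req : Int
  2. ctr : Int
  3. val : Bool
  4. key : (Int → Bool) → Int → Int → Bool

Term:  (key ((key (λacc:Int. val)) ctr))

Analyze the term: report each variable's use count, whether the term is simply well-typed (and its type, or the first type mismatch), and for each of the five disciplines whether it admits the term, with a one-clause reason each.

variable uses: req: 0×, ctr: 1×, val: 1×, key: 2×, acc [bound]: 0×
use order (left to right): key, key, val, ctr
typing: well-typed — term : Int → Int → Bool
ordered ✗ (uses contraction: key ×2; req, acc never used (weakening))
linear ✗ (uses contraction: key ×2; req, acc never used (weakening))
affine ✗ (uses contraction: key ×2)
relevant ✗ (req, acc never used (weakening))
unrestricted ✓ (well-typed at Int → Int → Bool; no restrictions here)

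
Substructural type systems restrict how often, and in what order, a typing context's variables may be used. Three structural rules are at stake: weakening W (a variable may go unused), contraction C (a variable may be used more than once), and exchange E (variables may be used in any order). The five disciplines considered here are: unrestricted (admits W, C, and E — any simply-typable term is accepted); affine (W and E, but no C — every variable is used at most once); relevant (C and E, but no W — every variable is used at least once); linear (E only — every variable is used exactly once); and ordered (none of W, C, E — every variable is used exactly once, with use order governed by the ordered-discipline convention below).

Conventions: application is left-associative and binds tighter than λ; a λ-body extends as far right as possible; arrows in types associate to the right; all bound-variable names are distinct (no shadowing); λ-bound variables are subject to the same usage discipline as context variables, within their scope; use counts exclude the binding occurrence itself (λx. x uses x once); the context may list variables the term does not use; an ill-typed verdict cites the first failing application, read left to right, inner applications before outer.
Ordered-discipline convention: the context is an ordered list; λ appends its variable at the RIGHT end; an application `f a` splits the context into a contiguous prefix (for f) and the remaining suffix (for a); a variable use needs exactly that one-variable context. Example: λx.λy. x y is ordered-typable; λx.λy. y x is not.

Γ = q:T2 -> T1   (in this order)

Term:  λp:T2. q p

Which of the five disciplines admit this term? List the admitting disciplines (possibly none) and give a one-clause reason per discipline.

admitted by: ordered, linear, affine, relevant, unrestricted
variable uses: q: 1; p (λ-bound): 1
order of uses: q, p
typing: well-typed — term : T2 -> T1
ordered: ✓ — single-use (q, p), ordered derivation ok
linear: ✓ — each of q, p used exactly once
affine: ✓ — at most one use each (q, p)
relevant: ✓ — every one of q, p appears
unrestricted: ✓ — typability at T2 -> T1 is all that's needed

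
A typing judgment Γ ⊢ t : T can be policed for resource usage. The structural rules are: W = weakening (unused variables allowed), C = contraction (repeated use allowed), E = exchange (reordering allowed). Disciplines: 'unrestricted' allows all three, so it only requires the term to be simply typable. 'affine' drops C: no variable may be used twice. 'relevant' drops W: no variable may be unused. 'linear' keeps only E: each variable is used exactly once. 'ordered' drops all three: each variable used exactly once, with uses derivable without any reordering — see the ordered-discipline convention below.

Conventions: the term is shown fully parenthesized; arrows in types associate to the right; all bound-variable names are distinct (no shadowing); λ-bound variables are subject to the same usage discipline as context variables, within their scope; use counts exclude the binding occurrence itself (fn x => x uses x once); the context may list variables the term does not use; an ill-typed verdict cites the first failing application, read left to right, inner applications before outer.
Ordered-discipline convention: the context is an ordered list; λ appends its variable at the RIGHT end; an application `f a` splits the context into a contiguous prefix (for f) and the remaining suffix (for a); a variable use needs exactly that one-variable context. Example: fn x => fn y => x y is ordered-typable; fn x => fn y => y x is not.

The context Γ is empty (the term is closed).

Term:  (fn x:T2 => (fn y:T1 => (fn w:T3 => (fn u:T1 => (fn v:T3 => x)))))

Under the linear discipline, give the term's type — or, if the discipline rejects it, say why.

not well-typed under linear — y, w, u, v left unused
variable uses: x (λ-bound) ×1, y (λ-bound) ×0, w (λ-bound) ×0, u (λ-bound) ×0, v (λ-bound) ×0
order of uses: x
typing: ✓ — T2 -> T1 -> T3 -> T1 -> T3 -> T2
all disciplines: ordered ✗ · linear ✗ · affine ✓ · relevant ✗ · unrestricted ✓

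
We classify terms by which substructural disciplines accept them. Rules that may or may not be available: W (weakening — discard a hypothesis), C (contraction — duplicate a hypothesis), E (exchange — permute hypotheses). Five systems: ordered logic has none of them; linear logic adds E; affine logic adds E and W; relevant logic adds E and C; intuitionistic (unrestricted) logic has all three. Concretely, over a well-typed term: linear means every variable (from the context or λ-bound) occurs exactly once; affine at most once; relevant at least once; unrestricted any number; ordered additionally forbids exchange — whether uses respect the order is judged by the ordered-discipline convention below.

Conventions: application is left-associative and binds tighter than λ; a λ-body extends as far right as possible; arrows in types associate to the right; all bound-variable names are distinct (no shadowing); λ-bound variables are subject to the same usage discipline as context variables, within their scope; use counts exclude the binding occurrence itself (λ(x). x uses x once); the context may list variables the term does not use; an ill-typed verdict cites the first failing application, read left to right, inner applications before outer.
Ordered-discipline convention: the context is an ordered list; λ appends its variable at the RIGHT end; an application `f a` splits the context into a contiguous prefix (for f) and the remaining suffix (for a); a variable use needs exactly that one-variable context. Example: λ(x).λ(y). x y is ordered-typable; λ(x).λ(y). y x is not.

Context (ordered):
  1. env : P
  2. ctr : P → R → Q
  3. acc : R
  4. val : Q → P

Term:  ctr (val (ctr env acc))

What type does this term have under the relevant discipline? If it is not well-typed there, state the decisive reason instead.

term : R → Q
counts: env=1; ctr=2; acc=1; val=1
order of uses: ctr, val, ctr, env, acc
typing: ✓ — R → Q
across the five disciplines: ordered ✗; linear ✗; affine ✗; relevant ✓; unrestricted ✓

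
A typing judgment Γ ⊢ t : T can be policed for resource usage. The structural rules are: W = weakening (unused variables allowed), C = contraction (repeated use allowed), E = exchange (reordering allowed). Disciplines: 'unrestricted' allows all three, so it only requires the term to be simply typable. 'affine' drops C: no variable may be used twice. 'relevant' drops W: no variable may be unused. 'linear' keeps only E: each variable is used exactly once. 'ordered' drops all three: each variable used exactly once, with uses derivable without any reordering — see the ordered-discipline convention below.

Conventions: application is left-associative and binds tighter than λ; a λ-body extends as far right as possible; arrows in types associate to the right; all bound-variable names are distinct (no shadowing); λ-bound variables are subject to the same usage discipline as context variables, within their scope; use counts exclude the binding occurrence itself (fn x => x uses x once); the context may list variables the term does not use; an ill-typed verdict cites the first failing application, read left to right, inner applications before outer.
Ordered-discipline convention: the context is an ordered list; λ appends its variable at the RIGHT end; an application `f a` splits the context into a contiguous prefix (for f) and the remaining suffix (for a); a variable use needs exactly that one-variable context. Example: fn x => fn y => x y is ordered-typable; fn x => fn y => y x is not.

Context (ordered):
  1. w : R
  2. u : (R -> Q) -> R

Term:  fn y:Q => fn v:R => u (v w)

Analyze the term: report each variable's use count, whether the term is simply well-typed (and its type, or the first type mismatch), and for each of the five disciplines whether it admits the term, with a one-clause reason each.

use counts: w: 1×; u: 1×; y (bound): 0×; v (bound): 1×
uses in reading order: u, v, w
typing: ill-typed: applying a non-function (R)
ordered: ✗ — the type mismatch rejects it
linear: ✗ — not simply typable
affine: ✗ — fails simple typing
relevant: ✗ — a type mismatch blocks all five
unrestricted: ✗ — the type mismatch rejects it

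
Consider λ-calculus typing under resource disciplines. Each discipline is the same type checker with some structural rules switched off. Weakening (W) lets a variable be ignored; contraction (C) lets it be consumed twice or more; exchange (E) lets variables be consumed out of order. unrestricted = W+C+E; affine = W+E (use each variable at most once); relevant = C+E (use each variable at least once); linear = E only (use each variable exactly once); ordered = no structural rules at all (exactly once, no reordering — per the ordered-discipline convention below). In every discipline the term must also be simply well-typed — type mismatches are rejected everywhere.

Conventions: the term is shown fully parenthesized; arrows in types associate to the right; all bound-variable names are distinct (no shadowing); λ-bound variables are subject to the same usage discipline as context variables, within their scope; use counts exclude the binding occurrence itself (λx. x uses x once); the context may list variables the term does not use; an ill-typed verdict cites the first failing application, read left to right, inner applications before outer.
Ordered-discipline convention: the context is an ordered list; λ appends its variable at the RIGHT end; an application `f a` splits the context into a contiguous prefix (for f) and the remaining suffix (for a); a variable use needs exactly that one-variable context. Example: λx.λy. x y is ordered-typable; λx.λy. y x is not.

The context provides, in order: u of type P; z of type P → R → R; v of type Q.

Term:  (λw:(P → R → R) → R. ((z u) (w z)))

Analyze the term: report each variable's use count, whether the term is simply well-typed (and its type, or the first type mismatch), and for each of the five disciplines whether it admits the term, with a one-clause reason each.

use counts: u: 1, z: 2, v: 0, w [bound]: 1
order of uses: z, u, w, z
typing: well-typed — term : ((P → R → R) → R) → R
ordered: ✗ — repeated use of z ×2; v never used (weakening)
linear: ✗ — repeated use of z ×2; v never used (weakening)
affine: ✗ — repeated use of z ×2
relevant: ✗ — v never used (weakening)
unrestricted: ✓ — typability at ((P → R → R) → R) → R is all that's needed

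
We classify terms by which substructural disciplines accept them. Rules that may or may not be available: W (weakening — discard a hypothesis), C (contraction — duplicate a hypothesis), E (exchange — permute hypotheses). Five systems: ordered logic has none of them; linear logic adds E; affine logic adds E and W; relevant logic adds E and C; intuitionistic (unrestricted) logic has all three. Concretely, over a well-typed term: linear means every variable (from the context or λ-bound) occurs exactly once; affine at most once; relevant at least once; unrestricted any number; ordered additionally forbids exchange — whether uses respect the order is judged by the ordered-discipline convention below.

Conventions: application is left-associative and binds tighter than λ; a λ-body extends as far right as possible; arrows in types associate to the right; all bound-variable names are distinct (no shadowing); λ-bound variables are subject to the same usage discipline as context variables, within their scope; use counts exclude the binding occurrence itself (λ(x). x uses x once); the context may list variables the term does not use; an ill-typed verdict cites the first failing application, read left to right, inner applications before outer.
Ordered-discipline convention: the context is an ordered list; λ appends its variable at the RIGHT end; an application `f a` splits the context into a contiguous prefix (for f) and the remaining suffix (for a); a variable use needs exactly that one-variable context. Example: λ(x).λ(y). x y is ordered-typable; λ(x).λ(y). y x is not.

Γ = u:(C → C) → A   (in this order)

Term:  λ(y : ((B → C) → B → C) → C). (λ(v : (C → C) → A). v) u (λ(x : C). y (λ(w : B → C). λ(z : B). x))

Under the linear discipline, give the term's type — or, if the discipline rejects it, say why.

not well-typed under linear — w, z left unused
usage: u=1; y (λ-bound)=1; v (λ-bound)=1; x (λ-bound)=1; w (λ-bound)=0; z (λ-bound)=0
left-to-right use order: v, u, y, x
typing: ✓ — (((B → C) → B → C) → C) → A
all disciplines: ordered ✗ · linear ✗ · affine ✓ · relevant ✗ · unrestricted ✓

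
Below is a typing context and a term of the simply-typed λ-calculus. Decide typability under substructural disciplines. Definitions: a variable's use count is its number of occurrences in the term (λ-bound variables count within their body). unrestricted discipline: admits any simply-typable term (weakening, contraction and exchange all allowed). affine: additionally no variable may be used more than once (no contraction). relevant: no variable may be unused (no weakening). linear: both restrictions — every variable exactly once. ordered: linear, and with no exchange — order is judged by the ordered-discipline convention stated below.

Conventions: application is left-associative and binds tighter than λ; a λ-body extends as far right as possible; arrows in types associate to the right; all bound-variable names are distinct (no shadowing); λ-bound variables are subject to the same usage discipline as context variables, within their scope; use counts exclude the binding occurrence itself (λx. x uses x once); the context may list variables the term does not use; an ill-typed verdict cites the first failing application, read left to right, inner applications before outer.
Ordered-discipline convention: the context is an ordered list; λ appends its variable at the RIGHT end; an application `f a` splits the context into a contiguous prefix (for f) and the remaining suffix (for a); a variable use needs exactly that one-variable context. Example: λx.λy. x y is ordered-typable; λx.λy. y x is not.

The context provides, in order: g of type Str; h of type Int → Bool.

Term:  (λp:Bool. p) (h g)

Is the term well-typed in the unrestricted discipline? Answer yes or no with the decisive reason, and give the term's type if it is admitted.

no — not simply typable
usage: g ×1, h ×1, p [bound] ×1
left-to-right use order: p, h, g
typing: ill-typed: an argument Str mismatches the expected Int
across the five disciplines: ordered ✗ · linear ✗ · affine ✗ · relevant ✗ · unrestricted ✗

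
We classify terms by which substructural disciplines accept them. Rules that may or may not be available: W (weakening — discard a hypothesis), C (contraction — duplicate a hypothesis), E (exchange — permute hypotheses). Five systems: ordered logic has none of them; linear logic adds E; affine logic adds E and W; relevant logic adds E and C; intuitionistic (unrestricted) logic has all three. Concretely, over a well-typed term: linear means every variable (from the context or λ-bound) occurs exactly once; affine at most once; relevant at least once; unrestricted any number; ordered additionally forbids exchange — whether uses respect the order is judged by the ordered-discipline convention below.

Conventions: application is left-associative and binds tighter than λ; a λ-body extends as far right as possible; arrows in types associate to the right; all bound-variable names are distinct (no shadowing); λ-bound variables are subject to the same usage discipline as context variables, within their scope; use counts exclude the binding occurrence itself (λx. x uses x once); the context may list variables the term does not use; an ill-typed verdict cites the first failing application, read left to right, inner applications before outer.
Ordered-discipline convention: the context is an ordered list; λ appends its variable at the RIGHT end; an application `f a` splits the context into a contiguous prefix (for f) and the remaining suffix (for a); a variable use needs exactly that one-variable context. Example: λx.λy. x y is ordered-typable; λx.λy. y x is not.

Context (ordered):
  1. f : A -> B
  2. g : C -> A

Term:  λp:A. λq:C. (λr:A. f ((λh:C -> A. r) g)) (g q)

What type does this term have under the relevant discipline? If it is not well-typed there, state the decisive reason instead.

not well-typed under relevant — p, h never used (weakening)
counts: f: 1; g: 2; p (bound): 0; q (bound): 1; r (bound): 1; h (bound): 0
left-to-right use order: f, r, g, g, q
typing: the term checks, with type A -> C -> B
across the five disciplines: ordered ✗ · linear ✗ · affine ✗ · relevant ✗ · unrestricted ✓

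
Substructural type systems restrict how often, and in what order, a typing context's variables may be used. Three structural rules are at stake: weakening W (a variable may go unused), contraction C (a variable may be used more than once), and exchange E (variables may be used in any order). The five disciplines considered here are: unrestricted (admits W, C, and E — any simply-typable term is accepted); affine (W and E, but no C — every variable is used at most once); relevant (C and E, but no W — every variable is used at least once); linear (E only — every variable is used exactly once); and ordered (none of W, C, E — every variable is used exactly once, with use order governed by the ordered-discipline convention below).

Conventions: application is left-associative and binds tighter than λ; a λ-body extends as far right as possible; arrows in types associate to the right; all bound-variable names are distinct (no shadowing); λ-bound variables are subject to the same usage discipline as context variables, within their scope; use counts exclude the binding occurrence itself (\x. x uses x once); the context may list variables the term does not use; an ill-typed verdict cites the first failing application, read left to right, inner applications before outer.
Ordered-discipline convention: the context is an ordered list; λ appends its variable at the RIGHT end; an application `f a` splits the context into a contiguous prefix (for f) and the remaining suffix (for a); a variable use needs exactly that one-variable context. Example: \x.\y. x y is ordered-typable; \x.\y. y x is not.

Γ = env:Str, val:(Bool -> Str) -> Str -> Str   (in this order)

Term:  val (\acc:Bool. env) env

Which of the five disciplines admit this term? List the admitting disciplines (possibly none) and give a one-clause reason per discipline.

admitted by: unrestricted
use counts: env: 2×, val: 1×, acc (bound): 0×
use order (left to right): val, env, env
typing: the term checks, with type Str
ordered: ✗, needs contraction — env ×2; needs weakening: acc unused
linear: ✗, needs contraction — env ×2; needs weakening: acc unused
affine: ✗, needs contraction — env ×2
relevant: ✗, needs weakening: acc unused
unrestricted: ✓, type-checks (Str) and nothing is barred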